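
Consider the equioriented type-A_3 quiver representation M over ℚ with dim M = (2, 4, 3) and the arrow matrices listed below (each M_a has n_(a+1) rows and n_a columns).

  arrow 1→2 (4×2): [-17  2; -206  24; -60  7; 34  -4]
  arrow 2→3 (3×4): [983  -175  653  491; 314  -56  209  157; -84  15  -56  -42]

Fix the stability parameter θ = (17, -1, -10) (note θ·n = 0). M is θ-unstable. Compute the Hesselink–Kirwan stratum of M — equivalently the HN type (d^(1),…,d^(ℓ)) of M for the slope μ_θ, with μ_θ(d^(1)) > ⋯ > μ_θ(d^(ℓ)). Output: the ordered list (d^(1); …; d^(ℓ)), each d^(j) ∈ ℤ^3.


Via rank(M_{q-1}∘⋯∘M_p): M ≅ I[1,3]^2, I[2,2], I[2,3].
μ_θ-semistable layers: μ^(1)=2; μ^(2)=-1; μ^(3)=-11/2

((2, 2, 2); (0, 1, 0); (0, 1, 1))


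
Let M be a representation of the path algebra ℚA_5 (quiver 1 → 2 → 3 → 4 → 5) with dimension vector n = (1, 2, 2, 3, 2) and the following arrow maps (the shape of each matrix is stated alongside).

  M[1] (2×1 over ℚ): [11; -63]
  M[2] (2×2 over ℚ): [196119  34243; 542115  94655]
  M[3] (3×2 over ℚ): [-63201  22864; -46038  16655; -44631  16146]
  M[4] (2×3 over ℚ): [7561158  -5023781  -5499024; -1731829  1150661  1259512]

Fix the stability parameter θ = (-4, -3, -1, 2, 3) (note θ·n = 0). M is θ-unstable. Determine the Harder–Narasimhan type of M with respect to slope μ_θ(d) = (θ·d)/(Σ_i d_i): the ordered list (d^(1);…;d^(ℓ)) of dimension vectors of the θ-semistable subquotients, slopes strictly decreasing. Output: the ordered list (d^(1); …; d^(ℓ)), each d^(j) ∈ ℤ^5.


Interval decomposition of M: I[1,2], I[2,5], I[3,5], I[4,4].
HN type (ℓ=5): μ^(1)=3; μ^(2)=2; μ^(3)=-1; μ^(4)=-3; μ^(5)=-4

((0, 0, 0, 0, 2); (0, 0, 0, 3, 0); (0, 0, 2, 0, 0); (0, 2, 0, 0, 0); (1, 0, 0, 0, 0))


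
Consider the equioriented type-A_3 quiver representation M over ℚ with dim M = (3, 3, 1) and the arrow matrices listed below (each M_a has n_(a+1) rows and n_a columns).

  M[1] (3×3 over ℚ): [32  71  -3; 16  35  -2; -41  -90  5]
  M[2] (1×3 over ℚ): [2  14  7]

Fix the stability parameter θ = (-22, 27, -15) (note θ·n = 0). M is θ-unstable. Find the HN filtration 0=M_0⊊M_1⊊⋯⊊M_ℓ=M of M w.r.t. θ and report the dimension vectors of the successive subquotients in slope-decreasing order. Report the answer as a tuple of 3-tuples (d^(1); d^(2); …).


Barcode: M ≅ I[1,2]^2, I[1,3]. HN layers by μ_θ (3 steps, strictly decreasing):
  μ^(1)=27; μ^(2)=6; μ^(3)=-22

((0, 2, 0); (0, 1, 1); (3, 0, 0))


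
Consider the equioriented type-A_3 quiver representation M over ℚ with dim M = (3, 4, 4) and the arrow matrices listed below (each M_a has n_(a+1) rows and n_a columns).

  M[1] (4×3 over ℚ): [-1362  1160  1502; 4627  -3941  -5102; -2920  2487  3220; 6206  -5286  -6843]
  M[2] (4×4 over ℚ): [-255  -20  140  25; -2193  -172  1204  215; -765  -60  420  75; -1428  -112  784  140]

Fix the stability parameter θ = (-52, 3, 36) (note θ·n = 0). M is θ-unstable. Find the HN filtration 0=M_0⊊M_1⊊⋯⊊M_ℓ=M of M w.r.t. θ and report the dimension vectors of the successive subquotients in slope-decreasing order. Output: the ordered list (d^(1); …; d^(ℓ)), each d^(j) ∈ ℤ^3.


Via rank(M_{q-1}∘⋯∘M_p): M ≅ I[1,2]^2, I[1,3], I[2,2], I[3,3]^3.
μ_θ-semistable layers: μ^(1)=36; μ^(2)=3; μ^(3)=-52

((0, 0, 4); (0, 4, 0); (3, 0, 0))


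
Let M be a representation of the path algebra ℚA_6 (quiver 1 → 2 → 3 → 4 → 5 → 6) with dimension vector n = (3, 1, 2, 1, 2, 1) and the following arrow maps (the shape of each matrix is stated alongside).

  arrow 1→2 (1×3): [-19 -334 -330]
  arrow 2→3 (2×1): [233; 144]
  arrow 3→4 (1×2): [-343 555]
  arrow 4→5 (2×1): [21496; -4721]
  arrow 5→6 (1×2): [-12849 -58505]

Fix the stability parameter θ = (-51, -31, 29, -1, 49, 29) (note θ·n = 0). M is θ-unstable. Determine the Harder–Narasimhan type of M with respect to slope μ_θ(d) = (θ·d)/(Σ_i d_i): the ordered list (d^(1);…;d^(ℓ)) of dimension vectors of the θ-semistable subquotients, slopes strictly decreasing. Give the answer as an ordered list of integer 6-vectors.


Interval decomposition of M: I[1,1]^2, I[1,6], I[3,3], I[5,5].
HN type (ℓ=6): μ^(1)=49; μ^(2)=39; μ^(3)=29; μ^(4)=14; μ^(5)=-31; μ^(6)=-51

((0, 0, 0, 0, 1, 0); (0, 0, 0, 0, 1, 1); (0, 0, 1, 0, 0, 0); (0, 0, 1, 1, 0, 0); (0, 1, 0, 0, 0, 0); (3, 0, 0, 0, 0, 0))


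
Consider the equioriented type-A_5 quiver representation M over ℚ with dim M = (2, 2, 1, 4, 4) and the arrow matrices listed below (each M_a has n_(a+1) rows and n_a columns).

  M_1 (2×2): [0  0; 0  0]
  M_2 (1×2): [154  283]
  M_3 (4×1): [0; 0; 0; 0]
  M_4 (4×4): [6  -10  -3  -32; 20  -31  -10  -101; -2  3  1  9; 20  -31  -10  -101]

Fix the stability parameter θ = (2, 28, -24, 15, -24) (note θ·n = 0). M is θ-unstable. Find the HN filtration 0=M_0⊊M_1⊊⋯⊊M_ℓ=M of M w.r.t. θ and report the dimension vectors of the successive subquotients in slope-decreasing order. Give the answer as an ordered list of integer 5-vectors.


Via rank(M_{q-1}∘⋯∘M_p): M ≅ I[1,1]^2, I[2,2], I[2,3], I[4,4], I[4,5]^3, I[5,5].
μ_θ-semistable layers: μ^(1)=28; μ^(2)=15; μ^(3)=2; μ^(4)=-9/2; μ^(5)=-24

((0, 1, 0, 0, 0); (0, 0, 0, 1, 0); (2, 1, 1, 0, 0); (0, 0, 0, 3, 3); (0, 0, 0, 0, 1))


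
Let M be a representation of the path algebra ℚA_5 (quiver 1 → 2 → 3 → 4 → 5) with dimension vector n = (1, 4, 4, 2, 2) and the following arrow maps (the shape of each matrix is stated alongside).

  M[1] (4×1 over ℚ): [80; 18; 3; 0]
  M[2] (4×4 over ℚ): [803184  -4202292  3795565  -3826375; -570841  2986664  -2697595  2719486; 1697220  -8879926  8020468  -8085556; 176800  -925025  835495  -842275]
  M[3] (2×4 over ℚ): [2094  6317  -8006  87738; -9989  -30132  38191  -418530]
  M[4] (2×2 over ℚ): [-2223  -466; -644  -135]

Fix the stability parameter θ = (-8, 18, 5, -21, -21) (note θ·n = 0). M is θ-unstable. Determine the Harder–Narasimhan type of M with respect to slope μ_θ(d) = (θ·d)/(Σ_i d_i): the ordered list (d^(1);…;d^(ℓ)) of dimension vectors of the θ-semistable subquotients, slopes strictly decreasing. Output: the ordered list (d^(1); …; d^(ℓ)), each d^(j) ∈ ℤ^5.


Barcode: M ≅ I[1,5], I[2,2], I[2,3], I[2,5], I[3,3]. HN layers by μ_θ (5 steps, strictly decreasing):
  μ^(1)=18; μ^(2)=23/2; μ^(3)=5; μ^(4)=-19/4; μ^(5)=-8

((0, 1, 0, 0, 0); (0, 1, 1, 0, 0); (0, 0, 1, 0, 0); (0, 2, 2, 2, 2); (1, 0, 0, 0, 0))


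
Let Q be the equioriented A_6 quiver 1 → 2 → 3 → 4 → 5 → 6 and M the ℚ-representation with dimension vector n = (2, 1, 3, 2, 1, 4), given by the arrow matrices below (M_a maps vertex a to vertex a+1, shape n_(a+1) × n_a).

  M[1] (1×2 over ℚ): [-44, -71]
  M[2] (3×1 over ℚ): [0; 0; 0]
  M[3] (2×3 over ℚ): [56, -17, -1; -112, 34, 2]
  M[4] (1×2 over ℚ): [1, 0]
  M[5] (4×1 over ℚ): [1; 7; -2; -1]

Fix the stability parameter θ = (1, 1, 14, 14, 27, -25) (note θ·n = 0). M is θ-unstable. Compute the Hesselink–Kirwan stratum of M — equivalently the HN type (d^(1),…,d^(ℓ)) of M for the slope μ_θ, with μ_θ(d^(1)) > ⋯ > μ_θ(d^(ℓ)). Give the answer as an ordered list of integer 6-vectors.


Via rank(M_{q-1}∘⋯∘M_p): M ≅ I[1,1], I[1,2], I[3,3]^2, I[3,6], I[4,4], I[6,6]^3.
μ_θ-semistable layers: μ^(1)=14; μ^(2)=15/2; μ^(3)=1; μ^(4)=-25

((0, 0, 2, 1, 0, 0); (0, 0, 1, 1, 1, 1); (2, 1, 0, 0, 0, 0); (0, 0, 0, 0, 0, 3))


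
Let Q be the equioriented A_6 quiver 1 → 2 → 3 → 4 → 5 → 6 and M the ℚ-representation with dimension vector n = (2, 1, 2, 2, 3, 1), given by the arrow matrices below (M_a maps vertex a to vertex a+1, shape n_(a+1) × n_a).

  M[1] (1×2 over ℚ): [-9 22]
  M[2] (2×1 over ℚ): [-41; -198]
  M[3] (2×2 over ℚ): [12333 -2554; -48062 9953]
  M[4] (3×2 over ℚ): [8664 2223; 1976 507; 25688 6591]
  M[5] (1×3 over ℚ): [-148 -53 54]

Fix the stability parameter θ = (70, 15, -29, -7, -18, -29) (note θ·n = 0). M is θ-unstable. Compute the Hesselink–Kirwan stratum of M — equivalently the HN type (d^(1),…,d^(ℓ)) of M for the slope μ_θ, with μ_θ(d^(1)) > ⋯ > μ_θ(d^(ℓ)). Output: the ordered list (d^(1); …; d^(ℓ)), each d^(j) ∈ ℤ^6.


Via rank(M_{q-1}∘⋯∘M_p): M ≅ I[1,1], I[1,4], I[3,6], I[5,5]^2.
μ_θ-semistable layers: μ^(1)=70; μ^(2)=49/4; μ^(3)=-18; μ^(4)=-29

((1, 0, 0, 0, 0, 0); (1, 1, 1, 1, 0, 0); (0, 0, 0, 1, 3, 1); (0, 0, 1, 0, 0, 0))


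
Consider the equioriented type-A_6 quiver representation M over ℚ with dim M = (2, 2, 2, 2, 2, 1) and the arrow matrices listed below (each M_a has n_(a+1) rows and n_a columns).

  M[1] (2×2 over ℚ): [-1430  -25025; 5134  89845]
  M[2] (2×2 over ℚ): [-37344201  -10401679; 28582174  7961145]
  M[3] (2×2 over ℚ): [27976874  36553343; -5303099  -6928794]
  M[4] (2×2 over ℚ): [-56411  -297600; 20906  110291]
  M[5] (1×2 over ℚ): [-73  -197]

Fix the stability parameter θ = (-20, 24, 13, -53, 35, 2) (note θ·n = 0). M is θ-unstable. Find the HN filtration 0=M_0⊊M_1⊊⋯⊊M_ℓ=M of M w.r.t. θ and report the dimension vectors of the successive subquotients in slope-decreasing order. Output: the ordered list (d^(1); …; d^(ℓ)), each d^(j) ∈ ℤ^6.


Interval decomposition of M: I[1,1], I[1,6], I[2,5].
HN type (ℓ=4): μ^(1)=35; μ^(2)=37/2; μ^(3)=-16/3; μ^(4)=-20

((0, 0, 0, 0, 1, 0); (0, 0, 0, 0, 1, 1); (0, 2, 2, 2, 0, 0); (2, 0, 0, 0, 0, 0))


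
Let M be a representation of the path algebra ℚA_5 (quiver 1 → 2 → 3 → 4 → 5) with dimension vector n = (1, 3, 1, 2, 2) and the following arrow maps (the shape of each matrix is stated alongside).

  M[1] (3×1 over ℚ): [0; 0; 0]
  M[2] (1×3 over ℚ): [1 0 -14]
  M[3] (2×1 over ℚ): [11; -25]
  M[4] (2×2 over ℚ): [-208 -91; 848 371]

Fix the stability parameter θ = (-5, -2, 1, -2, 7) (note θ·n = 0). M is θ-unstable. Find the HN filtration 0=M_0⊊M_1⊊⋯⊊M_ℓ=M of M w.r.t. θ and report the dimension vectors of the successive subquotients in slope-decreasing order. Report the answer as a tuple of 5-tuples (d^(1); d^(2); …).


Interval decomposition of M: I[1,1], I[2,2]^2, I[2,5], I[4,4], I[5,5].
HN type (ℓ=4): μ^(1)=7; μ^(2)=-1/2; μ^(3)=-2; μ^(4)=-5

((0, 0, 0, 0, 2); (0, 0, 1, 1, 0); (0, 3, 0, 1, 0); (1, 0, 0, 0, 0))


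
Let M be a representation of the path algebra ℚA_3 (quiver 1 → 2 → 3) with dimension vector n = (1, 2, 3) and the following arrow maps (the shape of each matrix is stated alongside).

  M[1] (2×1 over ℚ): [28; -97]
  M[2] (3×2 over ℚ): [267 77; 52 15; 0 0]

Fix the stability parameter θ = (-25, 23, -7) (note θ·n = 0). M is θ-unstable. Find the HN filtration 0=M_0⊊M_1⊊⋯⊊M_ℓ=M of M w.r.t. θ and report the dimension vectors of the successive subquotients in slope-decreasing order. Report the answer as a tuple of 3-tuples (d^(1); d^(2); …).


Barcode: M ≅ I[1,3], I[2,3], I[3,3]. HN layers by μ_θ (3 steps, strictly decreasing):
  μ^(1)=8; μ^(2)=-7; μ^(3)=-25

((0, 2, 2); (0, 0, 1); (1, 0, 0))


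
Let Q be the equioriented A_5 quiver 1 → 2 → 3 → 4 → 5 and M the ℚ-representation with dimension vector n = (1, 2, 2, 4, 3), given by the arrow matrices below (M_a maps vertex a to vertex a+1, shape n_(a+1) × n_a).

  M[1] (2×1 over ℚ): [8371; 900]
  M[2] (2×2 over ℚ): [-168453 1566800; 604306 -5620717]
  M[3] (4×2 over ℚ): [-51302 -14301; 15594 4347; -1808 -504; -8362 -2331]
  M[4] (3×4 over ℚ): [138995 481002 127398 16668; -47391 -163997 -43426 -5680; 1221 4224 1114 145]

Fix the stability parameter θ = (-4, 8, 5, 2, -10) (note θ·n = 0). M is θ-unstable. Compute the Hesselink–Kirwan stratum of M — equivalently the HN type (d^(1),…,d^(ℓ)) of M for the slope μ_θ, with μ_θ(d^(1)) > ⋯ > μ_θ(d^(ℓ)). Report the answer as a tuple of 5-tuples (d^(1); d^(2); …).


Barcode: M ≅ I[1,3], I[2,5], I[4,4], I[4,5]^2. HN layers by μ_θ (4 steps, strictly decreasing):
  μ^(1)=13/2; μ^(2)=2; μ^(3)=5/4; μ^(4)=-4

((0, 1, 1, 0, 0); (0, 0, 0, 1, 0); (0, 1, 1, 1, 1); (1, 0, 0, 2, 2))


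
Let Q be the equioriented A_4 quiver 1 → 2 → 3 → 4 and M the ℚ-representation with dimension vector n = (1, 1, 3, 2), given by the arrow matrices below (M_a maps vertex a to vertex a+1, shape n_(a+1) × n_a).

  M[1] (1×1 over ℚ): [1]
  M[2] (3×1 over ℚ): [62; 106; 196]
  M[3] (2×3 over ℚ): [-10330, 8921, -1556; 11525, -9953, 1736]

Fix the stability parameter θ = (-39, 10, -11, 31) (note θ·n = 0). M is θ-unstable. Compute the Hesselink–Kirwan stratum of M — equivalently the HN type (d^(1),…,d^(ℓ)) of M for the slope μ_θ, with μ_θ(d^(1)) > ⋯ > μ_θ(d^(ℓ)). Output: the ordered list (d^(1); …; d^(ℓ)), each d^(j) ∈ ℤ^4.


Interval decomposition of M: I[1,4], I[3,3], I[3,4].
HN type (ℓ=4): μ^(1)=31; μ^(2)=-1/2; μ^(3)=-11; μ^(4)=-39

((0, 0, 0, 2); (0, 1, 1, 0); (0, 0, 2, 0); (1, 0, 0, 0))


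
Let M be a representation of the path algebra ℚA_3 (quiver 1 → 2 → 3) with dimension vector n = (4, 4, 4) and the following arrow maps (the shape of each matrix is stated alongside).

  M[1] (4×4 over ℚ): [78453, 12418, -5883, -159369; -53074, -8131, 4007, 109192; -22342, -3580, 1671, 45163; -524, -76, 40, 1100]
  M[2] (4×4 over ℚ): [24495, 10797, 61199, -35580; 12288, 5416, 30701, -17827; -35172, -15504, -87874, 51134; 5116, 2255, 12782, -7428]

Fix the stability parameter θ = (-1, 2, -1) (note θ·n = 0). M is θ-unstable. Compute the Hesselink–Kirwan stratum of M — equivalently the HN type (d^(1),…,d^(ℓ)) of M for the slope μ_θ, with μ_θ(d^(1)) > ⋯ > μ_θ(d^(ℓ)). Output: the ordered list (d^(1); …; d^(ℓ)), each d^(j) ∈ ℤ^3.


Interval decomposition of M: I[1,1], I[1,3]^3, I[2,3].
HN type (ℓ=2): μ^(1)=1/2; μ^(2)=-1

((0, 4, 4); (4, 0, 0))


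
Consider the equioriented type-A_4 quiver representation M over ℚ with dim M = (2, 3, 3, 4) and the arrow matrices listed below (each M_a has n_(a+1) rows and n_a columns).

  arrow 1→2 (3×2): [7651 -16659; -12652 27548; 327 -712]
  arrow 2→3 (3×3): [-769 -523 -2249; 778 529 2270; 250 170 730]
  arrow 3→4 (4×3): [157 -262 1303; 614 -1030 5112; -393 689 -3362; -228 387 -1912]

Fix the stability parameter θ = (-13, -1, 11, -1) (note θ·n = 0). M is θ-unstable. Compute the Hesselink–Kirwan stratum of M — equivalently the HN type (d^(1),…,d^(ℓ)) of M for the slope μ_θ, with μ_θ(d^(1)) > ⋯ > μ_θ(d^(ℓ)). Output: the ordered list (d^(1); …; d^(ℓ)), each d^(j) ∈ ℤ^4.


Interval decomposition of M: I[1,2], I[1,4], I[2,4], I[3,4], I[4,4].
HN type (ℓ=3): μ^(1)=5; μ^(2)=-1; μ^(3)=-13

((0, 0, 3, 3); (0, 3, 0, 1); (2, 0, 0, 0))


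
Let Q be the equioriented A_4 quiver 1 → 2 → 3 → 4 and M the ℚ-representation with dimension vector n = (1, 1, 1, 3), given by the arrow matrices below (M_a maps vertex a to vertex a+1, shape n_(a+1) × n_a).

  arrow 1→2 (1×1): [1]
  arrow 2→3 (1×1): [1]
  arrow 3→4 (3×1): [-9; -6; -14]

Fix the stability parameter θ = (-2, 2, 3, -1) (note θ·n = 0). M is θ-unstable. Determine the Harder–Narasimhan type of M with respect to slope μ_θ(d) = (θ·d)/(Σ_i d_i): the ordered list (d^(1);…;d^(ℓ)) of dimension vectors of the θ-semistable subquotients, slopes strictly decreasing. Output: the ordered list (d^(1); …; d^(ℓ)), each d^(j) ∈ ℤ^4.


Via rank(M_{q-1}∘⋯∘M_p): M ≅ I[1,4], I[4,4]^2.
μ_θ-semistable layers: μ^(1)=4/3; μ^(2)=-1; μ^(3)=-2

((0, 1, 1, 1); (0, 0, 0, 2); (1, 0, 0, 0))


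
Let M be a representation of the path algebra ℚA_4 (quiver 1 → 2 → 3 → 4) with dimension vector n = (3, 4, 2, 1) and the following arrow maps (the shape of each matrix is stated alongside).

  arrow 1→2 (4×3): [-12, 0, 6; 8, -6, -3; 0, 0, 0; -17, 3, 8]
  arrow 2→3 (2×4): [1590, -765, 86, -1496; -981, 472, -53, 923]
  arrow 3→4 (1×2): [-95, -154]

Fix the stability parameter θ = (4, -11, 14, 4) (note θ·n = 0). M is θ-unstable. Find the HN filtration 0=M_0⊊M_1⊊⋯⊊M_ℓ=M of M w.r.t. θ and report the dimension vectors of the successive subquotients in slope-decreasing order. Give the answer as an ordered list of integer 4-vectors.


Interval decomposition of M: I[1,1], I[1,3], I[1,4], I[2,2]^2.
HN type (ℓ=5): μ^(1)=14; μ^(2)=9; μ^(3)=4; μ^(4)=-7/2; μ^(5)=-11

((0, 0, 1, 0); (0, 0, 1, 1); (1, 0, 0, 0); (2, 2, 0, 0); (0, 2, 0, 0))


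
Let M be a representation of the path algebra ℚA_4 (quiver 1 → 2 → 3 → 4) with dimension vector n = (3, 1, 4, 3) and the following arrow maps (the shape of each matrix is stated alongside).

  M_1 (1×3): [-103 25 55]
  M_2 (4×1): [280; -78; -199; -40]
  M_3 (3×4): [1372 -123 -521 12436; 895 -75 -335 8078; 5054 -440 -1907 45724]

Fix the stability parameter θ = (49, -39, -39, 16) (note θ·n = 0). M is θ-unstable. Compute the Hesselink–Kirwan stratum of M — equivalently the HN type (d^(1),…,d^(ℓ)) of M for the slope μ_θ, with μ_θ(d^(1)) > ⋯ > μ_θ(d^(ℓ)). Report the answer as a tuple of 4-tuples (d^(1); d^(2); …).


Barcode: M ≅ I[1,1]^2, I[1,4], I[3,3], I[3,4]^2. HN layers by μ_θ (4 steps, strictly decreasing):
  μ^(1)=49; μ^(2)=16; μ^(3)=-29/3; μ^(4)=-39

((2, 0, 0, 0); (0, 0, 0, 3); (1, 1, 1, 0); (0, 0, 3, 0))


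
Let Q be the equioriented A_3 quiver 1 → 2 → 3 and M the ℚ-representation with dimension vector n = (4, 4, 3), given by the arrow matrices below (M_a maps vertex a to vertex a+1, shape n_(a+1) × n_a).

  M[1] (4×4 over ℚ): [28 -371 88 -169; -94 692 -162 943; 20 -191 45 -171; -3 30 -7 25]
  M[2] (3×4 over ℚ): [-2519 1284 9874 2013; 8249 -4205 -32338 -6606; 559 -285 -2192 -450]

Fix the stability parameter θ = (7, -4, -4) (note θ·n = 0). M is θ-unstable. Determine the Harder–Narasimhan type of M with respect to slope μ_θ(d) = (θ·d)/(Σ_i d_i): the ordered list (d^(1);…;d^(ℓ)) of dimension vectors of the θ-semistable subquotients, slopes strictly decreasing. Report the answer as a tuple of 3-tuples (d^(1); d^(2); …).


Barcode: M ≅ I[1,2], I[1,3]^3. HN layers by μ_θ (2 steps, strictly decreasing):
  μ^(1)=3/2; μ^(2)=-1/3

((1, 1, 0); (3, 3, 3))


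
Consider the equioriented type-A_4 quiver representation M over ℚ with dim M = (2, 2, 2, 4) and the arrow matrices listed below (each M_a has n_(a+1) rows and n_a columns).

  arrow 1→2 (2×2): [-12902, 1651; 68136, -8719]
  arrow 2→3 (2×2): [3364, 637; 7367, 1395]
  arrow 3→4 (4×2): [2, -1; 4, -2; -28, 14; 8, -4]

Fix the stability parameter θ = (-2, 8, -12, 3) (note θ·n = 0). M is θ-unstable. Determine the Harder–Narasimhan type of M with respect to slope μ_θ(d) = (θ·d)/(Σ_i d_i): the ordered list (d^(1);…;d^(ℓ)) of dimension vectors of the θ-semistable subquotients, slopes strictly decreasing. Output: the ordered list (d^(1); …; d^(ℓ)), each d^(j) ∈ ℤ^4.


Via rank(M_{q-1}∘⋯∘M_p): M ≅ I[1,3], I[1,4], I[4,4]^3.
μ_θ-semistable layers: μ^(1)=3; μ^(2)=-2

((0, 0, 0, 4); (2, 2, 2, 0))


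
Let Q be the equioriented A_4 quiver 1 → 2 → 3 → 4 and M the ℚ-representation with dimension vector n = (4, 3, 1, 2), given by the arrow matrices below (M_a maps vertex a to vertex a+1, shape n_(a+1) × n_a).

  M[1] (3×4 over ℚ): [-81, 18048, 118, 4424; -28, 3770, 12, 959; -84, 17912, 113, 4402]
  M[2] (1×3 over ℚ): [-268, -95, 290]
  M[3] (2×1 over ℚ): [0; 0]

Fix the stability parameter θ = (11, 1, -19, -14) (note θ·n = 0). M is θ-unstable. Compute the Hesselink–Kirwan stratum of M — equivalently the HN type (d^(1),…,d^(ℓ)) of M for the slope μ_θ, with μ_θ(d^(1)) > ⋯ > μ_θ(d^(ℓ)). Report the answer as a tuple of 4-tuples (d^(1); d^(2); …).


Interval decomposition of M: I[1,1], I[1,2]^2, I[1,3], I[4,4]^2.
HN type (ℓ=4): μ^(1)=11; μ^(2)=6; μ^(3)=-7/3; μ^(4)=-14

((1, 0, 0, 0); (2, 2, 0, 0); (1, 1, 1, 0); (0, 0, 0, 2))


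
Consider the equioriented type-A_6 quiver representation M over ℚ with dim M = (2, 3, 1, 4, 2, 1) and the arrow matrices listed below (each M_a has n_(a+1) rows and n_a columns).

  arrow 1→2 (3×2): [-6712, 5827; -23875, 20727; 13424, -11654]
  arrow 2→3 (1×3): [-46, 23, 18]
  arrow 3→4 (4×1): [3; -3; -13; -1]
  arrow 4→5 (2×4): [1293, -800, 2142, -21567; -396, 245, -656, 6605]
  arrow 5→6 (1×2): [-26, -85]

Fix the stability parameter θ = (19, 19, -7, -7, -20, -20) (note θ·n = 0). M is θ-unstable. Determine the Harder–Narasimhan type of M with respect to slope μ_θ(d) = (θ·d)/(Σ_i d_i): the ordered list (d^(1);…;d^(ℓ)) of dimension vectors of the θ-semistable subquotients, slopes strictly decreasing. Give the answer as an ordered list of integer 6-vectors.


Barcode: M ≅ I[1,2], I[1,4], I[2,2], I[4,4], I[4,5], I[4,6]. HN layers by μ_θ (5 steps, strictly decreasing):
  μ^(1)=19; μ^(2)=6; μ^(3)=-7; μ^(4)=-27/2; μ^(5)=-47/3

((1, 2, 0, 0, 0, 0); (1, 1, 1, 1, 0, 0); (0, 0, 0, 1, 0, 0); (0, 0, 0, 1, 1, 0); (0, 0, 0, 1, 1, 1))


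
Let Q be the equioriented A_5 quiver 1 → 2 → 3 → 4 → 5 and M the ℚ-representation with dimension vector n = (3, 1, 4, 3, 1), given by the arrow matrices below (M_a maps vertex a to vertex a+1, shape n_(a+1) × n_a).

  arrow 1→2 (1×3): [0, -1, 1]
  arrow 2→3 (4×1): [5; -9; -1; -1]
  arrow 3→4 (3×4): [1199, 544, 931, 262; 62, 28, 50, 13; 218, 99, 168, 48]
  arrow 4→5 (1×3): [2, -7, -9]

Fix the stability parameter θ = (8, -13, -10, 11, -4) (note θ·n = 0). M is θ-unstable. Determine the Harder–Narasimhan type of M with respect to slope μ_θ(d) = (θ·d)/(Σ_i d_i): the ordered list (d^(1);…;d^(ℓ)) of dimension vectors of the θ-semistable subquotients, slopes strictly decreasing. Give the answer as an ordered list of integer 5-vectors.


Barcode: M ≅ I[1,1]^2, I[1,4], I[3,3], I[3,4], I[3,5]. HN layers by μ_θ (5 steps, strictly decreasing):
  μ^(1)=11; μ^(2)=8; μ^(3)=7/2; μ^(4)=-5; μ^(5)=-10

((0, 0, 0, 2, 0); (2, 0, 0, 0, 0); (0, 0, 0, 1, 1); (1, 1, 1, 0, 0); (0, 0, 3, 0, 0))


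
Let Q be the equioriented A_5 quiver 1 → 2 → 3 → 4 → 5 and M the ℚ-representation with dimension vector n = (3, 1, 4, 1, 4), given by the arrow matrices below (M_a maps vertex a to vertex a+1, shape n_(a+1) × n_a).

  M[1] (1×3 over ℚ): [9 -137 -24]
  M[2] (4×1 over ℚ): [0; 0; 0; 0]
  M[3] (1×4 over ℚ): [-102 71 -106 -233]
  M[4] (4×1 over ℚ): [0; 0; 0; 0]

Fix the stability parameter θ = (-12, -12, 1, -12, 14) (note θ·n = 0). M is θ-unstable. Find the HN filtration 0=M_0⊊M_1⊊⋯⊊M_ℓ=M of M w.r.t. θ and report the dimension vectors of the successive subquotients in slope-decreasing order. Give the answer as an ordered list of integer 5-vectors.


Interval decomposition of M: I[1,1]^2, I[1,2], I[3,3]^3, I[3,4], I[5,5]^4.
HN type (ℓ=4): μ^(1)=14; μ^(2)=1; μ^(3)=-11/2; μ^(4)=-12

((0, 0, 0, 0, 4); (0, 0, 3, 0, 0); (0, 0, 1, 1, 0); (3, 1, 0, 0, 0))


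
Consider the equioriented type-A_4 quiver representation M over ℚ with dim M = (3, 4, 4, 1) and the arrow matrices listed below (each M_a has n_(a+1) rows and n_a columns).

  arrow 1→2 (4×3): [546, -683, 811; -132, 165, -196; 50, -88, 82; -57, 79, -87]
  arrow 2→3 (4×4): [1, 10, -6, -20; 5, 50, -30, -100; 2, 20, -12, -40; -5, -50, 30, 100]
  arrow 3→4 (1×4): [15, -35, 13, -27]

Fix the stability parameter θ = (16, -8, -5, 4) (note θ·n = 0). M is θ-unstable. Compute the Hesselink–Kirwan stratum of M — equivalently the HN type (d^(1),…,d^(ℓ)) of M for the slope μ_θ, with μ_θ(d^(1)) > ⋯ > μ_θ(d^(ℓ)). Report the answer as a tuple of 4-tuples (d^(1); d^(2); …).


Barcode: M ≅ I[1,2]^2, I[1,4], I[2,2], I[3,3]^3. HN layers by μ_θ (4 steps, strictly decreasing):
  μ^(1)=4; μ^(2)=1; μ^(3)=-5; μ^(4)=-8

((2, 2, 0, 1); (1, 1, 1, 0); (0, 0, 3, 0); (0, 1, 0, 0))


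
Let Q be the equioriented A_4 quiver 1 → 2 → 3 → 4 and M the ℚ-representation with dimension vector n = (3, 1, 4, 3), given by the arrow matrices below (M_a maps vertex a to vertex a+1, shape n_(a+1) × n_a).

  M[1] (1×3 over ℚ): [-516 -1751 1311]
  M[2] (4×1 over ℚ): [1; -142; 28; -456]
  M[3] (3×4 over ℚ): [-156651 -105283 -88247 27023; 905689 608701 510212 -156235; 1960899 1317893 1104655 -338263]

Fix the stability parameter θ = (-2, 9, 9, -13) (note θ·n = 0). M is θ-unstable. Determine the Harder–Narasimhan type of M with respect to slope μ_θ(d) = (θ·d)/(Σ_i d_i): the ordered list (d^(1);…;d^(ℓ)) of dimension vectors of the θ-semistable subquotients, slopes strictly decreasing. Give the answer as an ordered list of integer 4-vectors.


Interval decomposition of M: I[1,1]^2, I[1,4], I[3,3], I[3,4]^2.
HN type (ℓ=3): μ^(1)=9; μ^(2)=5/3; μ^(3)=-2

((0, 0, 1, 0); (0, 1, 1, 1); (3, 0, 2, 2))


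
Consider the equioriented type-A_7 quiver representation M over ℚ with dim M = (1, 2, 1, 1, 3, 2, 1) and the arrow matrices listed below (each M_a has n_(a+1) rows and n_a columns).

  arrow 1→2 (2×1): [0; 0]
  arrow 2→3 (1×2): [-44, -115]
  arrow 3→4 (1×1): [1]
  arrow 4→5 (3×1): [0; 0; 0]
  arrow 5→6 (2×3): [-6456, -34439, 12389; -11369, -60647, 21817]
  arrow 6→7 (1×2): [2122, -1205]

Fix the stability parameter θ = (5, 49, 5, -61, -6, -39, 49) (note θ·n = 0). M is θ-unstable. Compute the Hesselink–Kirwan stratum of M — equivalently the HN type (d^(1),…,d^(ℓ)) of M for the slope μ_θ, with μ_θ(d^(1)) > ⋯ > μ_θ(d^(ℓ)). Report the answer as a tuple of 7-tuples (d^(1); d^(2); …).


Barcode: M ≅ I[1,1], I[2,2], I[2,4], I[5,5], I[5,6], I[5,7]. HN layers by μ_θ (5 steps, strictly decreasing):
  μ^(1)=49; μ^(2)=5; μ^(3)=-7/3; μ^(4)=-6; μ^(5)=-45/2

((0, 1, 0, 0, 0, 0, 1); (1, 0, 0, 0, 0, 0, 0); (0, 1, 1, 1, 0, 0, 0); (0, 0, 0, 0, 1, 0, 0); (0, 0, 0, 0, 2, 2, 0))


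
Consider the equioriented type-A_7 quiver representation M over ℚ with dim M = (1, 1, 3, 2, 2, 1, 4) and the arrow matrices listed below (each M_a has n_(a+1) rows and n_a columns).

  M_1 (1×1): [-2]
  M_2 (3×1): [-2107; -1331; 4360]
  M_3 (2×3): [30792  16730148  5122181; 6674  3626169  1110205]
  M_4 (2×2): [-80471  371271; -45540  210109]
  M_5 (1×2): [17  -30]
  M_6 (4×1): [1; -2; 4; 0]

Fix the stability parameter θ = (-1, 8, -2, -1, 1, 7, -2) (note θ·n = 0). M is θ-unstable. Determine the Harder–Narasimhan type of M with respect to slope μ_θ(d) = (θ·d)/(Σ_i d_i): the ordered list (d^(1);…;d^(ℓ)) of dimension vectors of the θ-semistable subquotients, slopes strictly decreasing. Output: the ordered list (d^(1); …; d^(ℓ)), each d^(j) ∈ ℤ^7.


Via rank(M_{q-1}∘⋯∘M_p): M ≅ I[1,7], I[3,3], I[3,5], I[7,7]^3.
μ_θ-semistable layers: μ^(1)=5/2; μ^(2)=3/2; μ^(3)=1; μ^(4)=-1; μ^(5)=-2

((0, 0, 0, 0, 0, 1, 1); (0, 1, 1, 1, 1, 0, 0); (0, 0, 0, 0, 1, 0, 0); (1, 0, 0, 1, 0, 0, 0); (0, 0, 2, 0, 0, 0, 3))


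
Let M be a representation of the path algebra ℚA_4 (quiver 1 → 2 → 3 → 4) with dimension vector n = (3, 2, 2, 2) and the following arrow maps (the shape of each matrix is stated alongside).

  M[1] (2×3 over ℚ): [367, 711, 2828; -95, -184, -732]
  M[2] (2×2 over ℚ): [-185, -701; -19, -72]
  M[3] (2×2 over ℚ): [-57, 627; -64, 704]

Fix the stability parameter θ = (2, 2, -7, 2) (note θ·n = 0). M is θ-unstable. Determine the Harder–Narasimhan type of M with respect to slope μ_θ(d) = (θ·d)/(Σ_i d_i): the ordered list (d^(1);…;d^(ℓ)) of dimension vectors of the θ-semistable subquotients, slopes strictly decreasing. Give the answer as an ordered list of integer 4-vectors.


Via rank(M_{q-1}∘⋯∘M_p): M ≅ I[1,1], I[1,3], I[1,4], I[4,4].
μ_θ-semistable layers: μ^(1)=2; μ^(2)=-1

((1, 0, 0, 2); (2, 2, 2, 0))


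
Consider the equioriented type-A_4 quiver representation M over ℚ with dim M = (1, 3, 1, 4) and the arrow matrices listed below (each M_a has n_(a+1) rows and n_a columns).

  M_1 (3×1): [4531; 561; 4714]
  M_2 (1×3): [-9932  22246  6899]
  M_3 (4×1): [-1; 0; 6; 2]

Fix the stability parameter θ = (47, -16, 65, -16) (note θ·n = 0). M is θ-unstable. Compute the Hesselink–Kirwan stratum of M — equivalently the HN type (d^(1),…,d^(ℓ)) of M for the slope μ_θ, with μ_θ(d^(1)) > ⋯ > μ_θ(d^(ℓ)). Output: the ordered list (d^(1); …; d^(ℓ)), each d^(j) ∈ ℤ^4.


Barcode: M ≅ I[1,2], I[2,2], I[2,4], I[4,4]^3. HN layers by μ_θ (3 steps, strictly decreasing):
  μ^(1)=49/2; μ^(2)=31/2; μ^(3)=-16

((0, 0, 1, 1); (1, 1, 0, 0); (0, 2, 0, 3))


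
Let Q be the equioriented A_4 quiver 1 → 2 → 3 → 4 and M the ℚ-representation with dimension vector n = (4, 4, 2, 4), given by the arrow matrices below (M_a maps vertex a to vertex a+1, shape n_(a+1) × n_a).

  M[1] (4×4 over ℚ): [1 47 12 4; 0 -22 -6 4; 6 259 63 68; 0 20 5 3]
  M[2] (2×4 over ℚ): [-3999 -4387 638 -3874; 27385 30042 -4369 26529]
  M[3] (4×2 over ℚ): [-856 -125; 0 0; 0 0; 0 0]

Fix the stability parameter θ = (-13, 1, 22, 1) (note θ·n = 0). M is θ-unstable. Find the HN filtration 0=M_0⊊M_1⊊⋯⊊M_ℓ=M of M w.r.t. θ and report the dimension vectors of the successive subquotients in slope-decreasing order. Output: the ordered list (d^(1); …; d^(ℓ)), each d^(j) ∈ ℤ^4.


Via rank(M_{q-1}∘⋯∘M_p): M ≅ I[1,1], I[1,2], I[1,3], I[1,4], I[2,2], I[4,4]^3.
μ_θ-semistable layers: μ^(1)=22; μ^(2)=23/2; μ^(3)=1; μ^(4)=-13

((0, 0, 1, 0); (0, 0, 1, 1); (0, 4, 0, 3); (4, 0, 0, 0))


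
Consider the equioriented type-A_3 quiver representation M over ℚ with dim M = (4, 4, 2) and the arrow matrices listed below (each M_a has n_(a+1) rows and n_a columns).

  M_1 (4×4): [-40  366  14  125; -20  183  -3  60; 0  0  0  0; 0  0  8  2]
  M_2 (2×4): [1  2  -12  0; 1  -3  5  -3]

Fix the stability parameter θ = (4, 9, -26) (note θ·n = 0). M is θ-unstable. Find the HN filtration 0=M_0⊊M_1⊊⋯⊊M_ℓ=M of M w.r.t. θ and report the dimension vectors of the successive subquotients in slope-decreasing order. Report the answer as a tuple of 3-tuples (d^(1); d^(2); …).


Via rank(M_{q-1}∘⋯∘M_p): M ≅ I[1,1]^2, I[1,3]^2, I[2,2]^2.
μ_θ-semistable layers: μ^(1)=9; μ^(2)=4; μ^(3)=-13/3

((0, 2, 0); (2, 0, 0); (2, 2, 2))


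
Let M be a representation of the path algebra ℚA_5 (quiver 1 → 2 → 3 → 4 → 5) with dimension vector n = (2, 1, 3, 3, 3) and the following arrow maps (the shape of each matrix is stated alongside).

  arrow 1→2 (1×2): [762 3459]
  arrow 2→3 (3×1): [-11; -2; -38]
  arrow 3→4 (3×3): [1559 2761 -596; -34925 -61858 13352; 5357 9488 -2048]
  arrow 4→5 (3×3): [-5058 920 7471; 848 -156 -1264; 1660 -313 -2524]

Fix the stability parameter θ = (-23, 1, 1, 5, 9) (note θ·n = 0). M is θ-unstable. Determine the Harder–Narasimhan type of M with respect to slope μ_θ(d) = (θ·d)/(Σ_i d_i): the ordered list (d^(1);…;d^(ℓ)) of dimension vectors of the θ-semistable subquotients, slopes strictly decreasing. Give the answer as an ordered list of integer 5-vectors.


Via rank(M_{q-1}∘⋯∘M_p): M ≅ I[1,1], I[1,5], I[3,3], I[3,4], I[4,5], I[5,5].
μ_θ-semistable layers: μ^(1)=9; μ^(2)=5; μ^(3)=1; μ^(4)=-23

((0, 0, 0, 0, 3); (0, 0, 0, 3, 0); (0, 1, 3, 0, 0); (2, 0, 0, 0, 0))


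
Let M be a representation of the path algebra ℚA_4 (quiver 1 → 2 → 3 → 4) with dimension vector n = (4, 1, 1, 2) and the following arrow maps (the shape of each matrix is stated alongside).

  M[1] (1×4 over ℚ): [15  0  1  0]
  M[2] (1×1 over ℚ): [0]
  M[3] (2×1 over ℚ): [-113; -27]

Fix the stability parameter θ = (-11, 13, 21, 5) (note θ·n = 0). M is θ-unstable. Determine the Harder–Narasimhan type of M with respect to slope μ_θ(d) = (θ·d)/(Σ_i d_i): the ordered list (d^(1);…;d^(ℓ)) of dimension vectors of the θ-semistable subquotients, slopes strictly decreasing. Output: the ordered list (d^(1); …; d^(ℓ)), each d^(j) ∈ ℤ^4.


Barcode: M ≅ I[1,1]^3, I[1,2], I[3,4], I[4,4]. HN layers by μ_θ (3 steps, strictly decreasing):
  μ^(1)=13; μ^(2)=5; μ^(3)=-11

((0, 1, 1, 1); (0, 0, 0, 1); (4, 0, 0, 0))


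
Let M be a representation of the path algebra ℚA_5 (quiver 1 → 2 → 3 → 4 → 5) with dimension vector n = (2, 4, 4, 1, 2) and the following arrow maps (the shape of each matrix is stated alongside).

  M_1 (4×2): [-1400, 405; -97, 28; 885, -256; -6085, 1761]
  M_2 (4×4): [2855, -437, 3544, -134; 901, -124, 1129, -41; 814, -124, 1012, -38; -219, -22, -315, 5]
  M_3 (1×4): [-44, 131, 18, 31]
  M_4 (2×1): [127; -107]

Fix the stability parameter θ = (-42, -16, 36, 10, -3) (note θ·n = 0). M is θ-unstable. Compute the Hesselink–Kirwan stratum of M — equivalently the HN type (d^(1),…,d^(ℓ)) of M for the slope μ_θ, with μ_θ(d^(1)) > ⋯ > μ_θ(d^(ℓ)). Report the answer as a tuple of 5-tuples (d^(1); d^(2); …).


Barcode: M ≅ I[1,3], I[1,5], I[2,2], I[2,3], I[3,3], I[5,5]. HN layers by μ_θ (5 steps, strictly decreasing):
  μ^(1)=36; μ^(2)=43/3; μ^(3)=-3; μ^(4)=-16; μ^(5)=-42

((0, 0, 3, 0, 0); (0, 0, 1, 1, 1); (0, 0, 0, 0, 1); (0, 4, 0, 0, 0); (2, 0, 0, 0, 0))


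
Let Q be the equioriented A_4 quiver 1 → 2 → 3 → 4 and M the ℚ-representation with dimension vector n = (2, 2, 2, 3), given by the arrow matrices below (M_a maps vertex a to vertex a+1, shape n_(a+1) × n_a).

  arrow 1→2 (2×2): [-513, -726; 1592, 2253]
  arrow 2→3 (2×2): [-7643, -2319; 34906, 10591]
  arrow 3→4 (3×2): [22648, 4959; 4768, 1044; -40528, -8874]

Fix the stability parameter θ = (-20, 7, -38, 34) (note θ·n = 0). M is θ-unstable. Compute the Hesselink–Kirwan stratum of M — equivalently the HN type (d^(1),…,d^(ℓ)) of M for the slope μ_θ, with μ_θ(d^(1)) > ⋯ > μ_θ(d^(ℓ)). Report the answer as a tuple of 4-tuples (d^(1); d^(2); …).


Via rank(M_{q-1}∘⋯∘M_p): M ≅ I[1,3], I[1,4], I[4,4]^2.
μ_θ-semistable layers: μ^(1)=34; μ^(2)=-31/2; μ^(3)=-20

((0, 0, 0, 3); (0, 2, 2, 0); (2, 0, 0, 0))


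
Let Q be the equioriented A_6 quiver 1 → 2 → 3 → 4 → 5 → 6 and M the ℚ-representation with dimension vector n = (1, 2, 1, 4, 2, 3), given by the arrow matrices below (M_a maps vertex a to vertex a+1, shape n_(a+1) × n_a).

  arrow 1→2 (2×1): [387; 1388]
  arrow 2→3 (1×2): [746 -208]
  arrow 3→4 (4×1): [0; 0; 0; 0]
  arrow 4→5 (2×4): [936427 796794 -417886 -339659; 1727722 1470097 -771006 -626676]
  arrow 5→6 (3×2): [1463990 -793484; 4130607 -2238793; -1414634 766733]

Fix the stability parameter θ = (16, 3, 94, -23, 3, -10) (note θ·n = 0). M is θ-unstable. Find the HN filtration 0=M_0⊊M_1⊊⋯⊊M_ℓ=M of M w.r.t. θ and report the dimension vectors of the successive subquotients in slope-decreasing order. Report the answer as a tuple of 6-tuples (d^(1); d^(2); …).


Via rank(M_{q-1}∘⋯∘M_p): M ≅ I[1,3], I[2,2], I[4,4]^2, I[4,6]^2, I[6,6].
μ_θ-semistable layers: μ^(1)=94; μ^(2)=19/2; μ^(3)=3; μ^(4)=-7/2; μ^(5)=-10; μ^(6)=-23

((0, 0, 1, 0, 0, 0); (1, 1, 0, 0, 0, 0); (0, 1, 0, 0, 0, 0); (0, 0, 0, 0, 2, 2); (0, 0, 0, 0, 0, 1); (0, 0, 0, 4, 0, 0))


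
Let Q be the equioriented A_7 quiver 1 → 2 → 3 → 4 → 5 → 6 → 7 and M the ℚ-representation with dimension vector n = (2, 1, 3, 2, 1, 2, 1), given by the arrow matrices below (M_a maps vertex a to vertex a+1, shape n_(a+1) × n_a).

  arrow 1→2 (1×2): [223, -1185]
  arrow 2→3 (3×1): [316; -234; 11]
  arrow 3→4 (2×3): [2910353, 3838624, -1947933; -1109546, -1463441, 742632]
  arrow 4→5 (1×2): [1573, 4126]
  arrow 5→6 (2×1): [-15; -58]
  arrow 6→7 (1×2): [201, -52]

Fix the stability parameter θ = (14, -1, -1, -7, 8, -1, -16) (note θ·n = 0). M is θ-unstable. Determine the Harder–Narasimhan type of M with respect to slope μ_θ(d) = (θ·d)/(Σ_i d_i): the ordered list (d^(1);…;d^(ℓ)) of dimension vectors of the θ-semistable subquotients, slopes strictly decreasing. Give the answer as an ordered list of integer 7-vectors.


Interval decomposition of M: I[1,1], I[1,7], I[3,3], I[3,4], I[6,6].
HN type (ℓ=4): μ^(1)=14; μ^(2)=-4/7; μ^(3)=-1; μ^(4)=-4

((1, 0, 0, 0, 0, 0, 0); (1, 1, 1, 1, 1, 1, 1); (0, 0, 1, 0, 0, 1, 0); (0, 0, 1, 1, 0, 0, 0))


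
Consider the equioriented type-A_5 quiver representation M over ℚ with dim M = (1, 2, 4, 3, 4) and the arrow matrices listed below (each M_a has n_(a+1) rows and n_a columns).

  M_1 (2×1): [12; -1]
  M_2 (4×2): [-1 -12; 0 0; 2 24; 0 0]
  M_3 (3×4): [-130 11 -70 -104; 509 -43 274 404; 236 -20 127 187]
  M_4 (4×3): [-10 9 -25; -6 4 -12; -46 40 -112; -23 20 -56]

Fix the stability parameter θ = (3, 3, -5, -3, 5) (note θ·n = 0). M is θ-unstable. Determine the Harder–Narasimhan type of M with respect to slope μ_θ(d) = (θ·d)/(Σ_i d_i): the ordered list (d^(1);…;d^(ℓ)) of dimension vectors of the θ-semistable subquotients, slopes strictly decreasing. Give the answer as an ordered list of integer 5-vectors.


Barcode: M ≅ I[1,2], I[2,5], I[3,3], I[3,4], I[3,5], I[5,5]^2. HN layers by μ_θ (5 steps, strictly decreasing):
  μ^(1)=5; μ^(2)=3; μ^(3)=-5/3; μ^(4)=-3; μ^(5)=-5

((0, 0, 0, 0, 4); (1, 1, 0, 0, 0); (0, 1, 1, 1, 0); (0, 0, 0, 2, 0); (0, 0, 3, 0, 0))


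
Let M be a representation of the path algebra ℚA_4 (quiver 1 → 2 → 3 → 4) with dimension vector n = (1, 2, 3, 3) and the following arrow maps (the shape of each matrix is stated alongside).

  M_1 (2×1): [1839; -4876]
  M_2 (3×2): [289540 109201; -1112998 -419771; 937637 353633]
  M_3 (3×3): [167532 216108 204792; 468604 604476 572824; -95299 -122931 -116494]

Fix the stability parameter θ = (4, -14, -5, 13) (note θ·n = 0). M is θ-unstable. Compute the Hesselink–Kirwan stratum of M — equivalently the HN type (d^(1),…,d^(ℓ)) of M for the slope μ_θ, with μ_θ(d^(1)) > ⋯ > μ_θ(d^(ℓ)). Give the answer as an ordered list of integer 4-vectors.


Via rank(M_{q-1}∘⋯∘M_p): M ≅ I[1,3], I[2,3], I[3,4], I[4,4]^2.
μ_θ-semistable layers: μ^(1)=13; μ^(2)=-5; μ^(3)=-14

((0, 0, 0, 3); (1, 1, 3, 0); (0, 1, 0, 0))


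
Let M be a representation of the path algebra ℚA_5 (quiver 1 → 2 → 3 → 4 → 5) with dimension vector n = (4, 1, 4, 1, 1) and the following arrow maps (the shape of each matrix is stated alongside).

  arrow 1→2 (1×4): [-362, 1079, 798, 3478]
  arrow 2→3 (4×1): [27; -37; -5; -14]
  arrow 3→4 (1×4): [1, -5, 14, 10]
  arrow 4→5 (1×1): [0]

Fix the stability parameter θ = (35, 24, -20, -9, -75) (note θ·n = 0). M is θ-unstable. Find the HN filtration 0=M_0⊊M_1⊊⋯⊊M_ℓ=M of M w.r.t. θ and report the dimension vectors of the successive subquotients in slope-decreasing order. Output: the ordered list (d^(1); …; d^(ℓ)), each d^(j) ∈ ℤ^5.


Via rank(M_{q-1}∘⋯∘M_p): M ≅ I[1,1]^3, I[1,4], I[3,3]^3, I[5,5].
μ_θ-semistable layers: μ^(1)=35; μ^(2)=15/2; μ^(3)=-20; μ^(4)=-75

((3, 0, 0, 0, 0); (1, 1, 1, 1, 0); (0, 0, 3, 0, 0); (0, 0, 0, 0, 1))


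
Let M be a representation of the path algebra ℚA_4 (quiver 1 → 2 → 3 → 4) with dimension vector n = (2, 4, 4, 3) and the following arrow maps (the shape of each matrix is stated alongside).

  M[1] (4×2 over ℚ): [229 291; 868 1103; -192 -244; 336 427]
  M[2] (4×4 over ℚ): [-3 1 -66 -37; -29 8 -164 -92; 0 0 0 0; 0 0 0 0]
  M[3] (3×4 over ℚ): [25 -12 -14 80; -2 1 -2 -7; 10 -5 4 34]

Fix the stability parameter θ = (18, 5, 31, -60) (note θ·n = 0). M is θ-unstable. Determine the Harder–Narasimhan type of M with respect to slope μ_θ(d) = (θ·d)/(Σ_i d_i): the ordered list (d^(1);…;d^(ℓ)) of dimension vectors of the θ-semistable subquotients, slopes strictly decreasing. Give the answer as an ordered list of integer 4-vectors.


Barcode: M ≅ I[1,4]^2, I[2,2]^2, I[3,3], I[3,4]. HN layers by μ_θ (4 steps, strictly decreasing):
  μ^(1)=31; μ^(2)=5; μ^(3)=-3/2; μ^(4)=-29/2

((0, 0, 1, 0); (0, 2, 0, 0); (2, 2, 2, 2); (0, 0, 1, 1))


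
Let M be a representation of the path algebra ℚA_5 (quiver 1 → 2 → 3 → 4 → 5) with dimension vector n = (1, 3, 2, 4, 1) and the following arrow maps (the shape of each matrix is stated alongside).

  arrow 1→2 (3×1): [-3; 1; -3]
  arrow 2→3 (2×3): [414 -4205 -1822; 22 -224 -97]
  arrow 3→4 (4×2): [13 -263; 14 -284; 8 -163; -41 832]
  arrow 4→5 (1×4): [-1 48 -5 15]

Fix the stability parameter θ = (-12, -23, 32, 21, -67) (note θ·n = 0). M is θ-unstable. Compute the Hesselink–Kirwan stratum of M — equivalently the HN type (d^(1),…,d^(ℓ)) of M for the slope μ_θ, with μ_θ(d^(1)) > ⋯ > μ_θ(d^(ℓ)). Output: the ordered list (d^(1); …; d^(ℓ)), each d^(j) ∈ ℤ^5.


Barcode: M ≅ I[1,5], I[2,2], I[2,4], I[4,4]^2. HN layers by μ_θ (5 steps, strictly decreasing):
  μ^(1)=53/2; μ^(2)=21; μ^(3)=-14/3; μ^(4)=-35/2; μ^(5)=-23

((0, 0, 1, 1, 0); (0, 0, 0, 2, 0); (0, 0, 1, 1, 1); (1, 1, 0, 0, 0); (0, 2, 0, 0, 0))
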